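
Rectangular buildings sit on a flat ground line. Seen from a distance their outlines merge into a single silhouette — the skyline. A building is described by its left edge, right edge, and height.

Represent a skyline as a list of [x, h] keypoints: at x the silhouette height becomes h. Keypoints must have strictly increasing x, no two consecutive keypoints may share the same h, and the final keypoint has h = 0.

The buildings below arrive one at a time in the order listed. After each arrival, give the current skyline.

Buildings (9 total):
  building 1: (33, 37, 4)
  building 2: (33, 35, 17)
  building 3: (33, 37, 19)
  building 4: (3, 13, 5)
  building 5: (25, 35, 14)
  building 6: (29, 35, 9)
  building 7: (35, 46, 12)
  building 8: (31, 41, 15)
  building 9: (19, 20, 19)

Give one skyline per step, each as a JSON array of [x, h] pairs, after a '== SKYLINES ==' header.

== SKYLINES ==
[[33,4],[37,0]]
[[33,17],[35,4],[37,0]]
[[33,19],[37,0]]
[[3,5],[13,0],[33,19],[37,0]]
[[3,5],[13,0],[25,14],[33,19],[37,0]]
[[3,5],[13,0],[25,14],[33,19],[37,0]]
[[3,5],[13,0],[25,14],[33,19],[37,12],[46,0]]
[[3,5],[13,0],[25,14],[31,15],[33,19],[37,15],[41,12],[46,0]]
[[3,5],[13,0],[19,19],[20,0],[25,14],[31,15],[33,19],[37,15],[41,12],[46,0]]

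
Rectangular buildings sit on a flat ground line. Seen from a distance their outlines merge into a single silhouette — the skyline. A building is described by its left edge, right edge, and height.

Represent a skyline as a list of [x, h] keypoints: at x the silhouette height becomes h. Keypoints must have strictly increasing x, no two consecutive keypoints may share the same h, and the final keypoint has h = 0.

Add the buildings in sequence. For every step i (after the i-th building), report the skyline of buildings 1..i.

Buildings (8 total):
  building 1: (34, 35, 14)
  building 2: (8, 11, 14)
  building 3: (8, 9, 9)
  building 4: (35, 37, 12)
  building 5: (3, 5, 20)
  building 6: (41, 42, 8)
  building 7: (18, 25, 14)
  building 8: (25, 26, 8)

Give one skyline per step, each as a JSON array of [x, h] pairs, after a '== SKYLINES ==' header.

== SKYLINES ==
[[34,14],[35,0]]
[[8,14],[11,0],[34,14],[35,0]]
[[8,14],[11,0],[34,14],[35,0]]
[[8,14],[11,0],[34,14],[35,12],[37,0]]
[[3,20],[5,0],[8,14],[11,0],[34,14],[35,12],[37,0]]
[[3,20],[5,0],[8,14],[11,0],[34,14],[35,12],[37,0],[41,8],[42,0]]
[[3,20],[5,0],[8,14],[11,0],[18,14],[25,0],[34,14],[35,12],[37,0],[41,8],[42,0]]
[[3,20],[5,0],[8,14],[11,0],[18,14],[25,8],[26,0],[34,14],[35,12],[37,0],[41,8],[42,0]]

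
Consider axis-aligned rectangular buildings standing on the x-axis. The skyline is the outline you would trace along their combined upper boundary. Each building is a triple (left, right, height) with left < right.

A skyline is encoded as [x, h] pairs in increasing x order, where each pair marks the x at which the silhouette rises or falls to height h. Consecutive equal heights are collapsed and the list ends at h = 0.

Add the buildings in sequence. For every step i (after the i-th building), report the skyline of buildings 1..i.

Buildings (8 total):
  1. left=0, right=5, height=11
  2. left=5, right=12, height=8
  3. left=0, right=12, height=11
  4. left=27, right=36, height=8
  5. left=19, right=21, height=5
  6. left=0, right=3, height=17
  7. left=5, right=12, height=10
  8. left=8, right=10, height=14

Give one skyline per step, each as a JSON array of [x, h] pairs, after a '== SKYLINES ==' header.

== SKYLINES ==
[[0,11],[5,0]]
[[0,11],[5,8],[12,0]]
[[0,11],[12,0]]
[[0,11],[12,0],[27,8],[36,0]]
[[0,11],[12,0],[19,5],[21,0],[27,8],[36,0]]
[[0,17],[3,11],[12,0],[19,5],[21,0],[27,8],[36,0]]
[[0,17],[3,11],[12,0],[19,5],[21,0],[27,8],[36,0]]
[[0,17],[3,11],[8,14],[10,11],[12,0],[19,5],[21,0],[27,8],[36,0]]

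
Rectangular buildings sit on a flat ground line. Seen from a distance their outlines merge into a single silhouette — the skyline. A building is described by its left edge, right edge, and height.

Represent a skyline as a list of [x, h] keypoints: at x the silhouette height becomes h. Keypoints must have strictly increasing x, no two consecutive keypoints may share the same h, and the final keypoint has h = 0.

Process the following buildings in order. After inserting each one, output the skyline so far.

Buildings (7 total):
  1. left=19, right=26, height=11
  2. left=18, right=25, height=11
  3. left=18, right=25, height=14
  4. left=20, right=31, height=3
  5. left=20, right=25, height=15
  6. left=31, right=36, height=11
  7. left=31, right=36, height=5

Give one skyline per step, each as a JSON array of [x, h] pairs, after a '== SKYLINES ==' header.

== SKYLINES ==
[[19,11],[26,0]]
[[18,11],[26,0]]
[[18,14],[25,11],[26,0]]
[[18,14],[25,11],[26,3],[31,0]]
[[18,14],[20,15],[25,11],[26,3],[31,0]]
[[18,14],[20,15],[25,11],[26,3],[31,11],[36,0]]
[[18,14],[20,15],[25,11],[26,3],[31,11],[36,0]]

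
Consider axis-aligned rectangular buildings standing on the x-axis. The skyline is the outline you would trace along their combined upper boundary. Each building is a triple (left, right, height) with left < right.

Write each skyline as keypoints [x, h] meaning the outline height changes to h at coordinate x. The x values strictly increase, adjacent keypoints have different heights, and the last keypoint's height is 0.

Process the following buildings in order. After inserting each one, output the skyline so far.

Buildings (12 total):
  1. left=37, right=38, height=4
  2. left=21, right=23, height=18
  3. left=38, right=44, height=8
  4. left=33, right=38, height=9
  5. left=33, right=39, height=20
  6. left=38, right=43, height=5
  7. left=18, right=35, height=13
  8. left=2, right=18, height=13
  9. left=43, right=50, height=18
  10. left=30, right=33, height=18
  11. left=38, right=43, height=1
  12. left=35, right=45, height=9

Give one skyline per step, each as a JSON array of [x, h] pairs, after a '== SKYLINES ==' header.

== SKYLINES ==
[[37,4],[38,0]]
[[21,18],[23,0],[37,4],[38,0]]
[[21,18],[23,0],[37,4],[38,8],[44,0]]
[[21,18],[23,0],[33,9],[38,8],[44,0]]
[[21,18],[23,0],[33,20],[39,8],[44,0]]
[[21,18],[23,0],[33,20],[39,8],[44,0]]
[[18,13],[21,18],[23,13],[33,20],[39,8],[44,0]]
[[2,13],[21,18],[23,13],[33,20],[39,8],[44,0]]
[[2,13],[21,18],[23,13],[33,20],[39,8],[43,18],[50,0]]
[[2,13],[21,18],[23,13],[30,18],[33,20],[39,8],[43,18],[50,0]]
[[2,13],[21,18],[23,13],[30,18],[33,20],[39,8],[43,18],[50,0]]
[[2,13],[21,18],[23,13],[30,18],[33,20],[39,9],[43,18],[50,0]]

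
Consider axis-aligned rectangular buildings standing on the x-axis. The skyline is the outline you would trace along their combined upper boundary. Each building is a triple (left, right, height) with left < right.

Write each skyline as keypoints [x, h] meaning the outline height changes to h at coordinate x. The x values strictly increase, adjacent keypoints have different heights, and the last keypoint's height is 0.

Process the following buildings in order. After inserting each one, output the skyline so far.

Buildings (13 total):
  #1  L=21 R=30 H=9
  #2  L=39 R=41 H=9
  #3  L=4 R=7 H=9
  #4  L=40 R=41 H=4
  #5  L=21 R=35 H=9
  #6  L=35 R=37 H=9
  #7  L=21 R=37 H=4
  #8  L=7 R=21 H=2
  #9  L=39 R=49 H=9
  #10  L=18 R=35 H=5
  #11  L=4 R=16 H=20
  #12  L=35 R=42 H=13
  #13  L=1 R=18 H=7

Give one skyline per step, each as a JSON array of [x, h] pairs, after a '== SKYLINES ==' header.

== SKYLINES ==
[[21,9],[30,0]]
[[21,9],[30,0],[39,9],[41,0]]
[[4,9],[7,0],[21,9],[30,0],[39,9],[41,0]]
[[4,9],[7,0],[21,9],[30,0],[39,9],[41,0]]
[[4,9],[7,0],[21,9],[35,0],[39,9],[41,0]]
[[4,9],[7,0],[21,9],[37,0],[39,9],[41,0]]
[[4,9],[7,0],[21,9],[37,0],[39,9],[41,0]]
[[4,9],[7,2],[21,9],[37,0],[39,9],[41,0]]
[[4,9],[7,2],[21,9],[37,0],[39,9],[49,0]]
[[4,9],[7,2],[18,5],[21,9],[37,0],[39,9],[49,0]]
[[4,20],[16,2],[18,5],[21,9],[37,0],[39,9],[49,0]]
[[4,20],[16,2],[18,5],[21,9],[35,13],[42,9],[49,0]]
[[1,7],[4,20],[16,7],[18,5],[21,9],[35,13],[42,9],[49,0]]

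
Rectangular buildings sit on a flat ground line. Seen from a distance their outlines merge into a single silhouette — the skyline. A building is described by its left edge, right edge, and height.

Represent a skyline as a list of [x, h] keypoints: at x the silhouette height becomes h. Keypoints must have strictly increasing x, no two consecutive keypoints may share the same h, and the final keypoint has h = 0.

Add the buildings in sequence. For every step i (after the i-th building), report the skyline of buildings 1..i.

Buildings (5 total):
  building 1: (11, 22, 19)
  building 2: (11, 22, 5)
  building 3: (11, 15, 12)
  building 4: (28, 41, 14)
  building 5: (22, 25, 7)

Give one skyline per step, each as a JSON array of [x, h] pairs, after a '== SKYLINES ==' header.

== SKYLINES ==
[[11,19],[22,0]]
[[11,19],[22,0]]
[[11,19],[22,0]]
[[11,19],[22,0],[28,14],[41,0]]
[[11,19],[22,7],[25,0],[28,14],[41,0]]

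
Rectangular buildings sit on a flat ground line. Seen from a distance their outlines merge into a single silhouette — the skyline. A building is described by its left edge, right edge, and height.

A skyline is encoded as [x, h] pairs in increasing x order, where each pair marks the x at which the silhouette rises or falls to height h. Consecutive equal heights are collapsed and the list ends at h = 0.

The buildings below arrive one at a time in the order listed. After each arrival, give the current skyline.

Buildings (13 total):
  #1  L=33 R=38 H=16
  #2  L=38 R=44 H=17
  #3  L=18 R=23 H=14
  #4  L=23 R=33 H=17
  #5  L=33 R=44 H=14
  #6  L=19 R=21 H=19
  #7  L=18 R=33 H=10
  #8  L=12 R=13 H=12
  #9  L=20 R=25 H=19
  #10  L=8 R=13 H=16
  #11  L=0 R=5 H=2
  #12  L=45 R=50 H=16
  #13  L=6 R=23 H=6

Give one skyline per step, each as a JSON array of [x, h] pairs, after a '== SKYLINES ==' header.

== SKYLINES ==
[[33,16],[38,0]]
[[33,16],[38,17],[44,0]]
[[18,14],[23,0],[33,16],[38,17],[44,0]]
[[18,14],[23,17],[33,16],[38,17],[44,0]]
[[18,14],[23,17],[33,16],[38,17],[44,0]]
[[18,14],[19,19],[21,14],[23,17],[33,16],[38,17],[44,0]]
[[18,14],[19,19],[21,14],[23,17],[33,16],[38,17],[44,0]]
[[12,12],[13,0],[18,14],[19,19],[21,14],[23,17],[33,16],[38,17],[44,0]]
[[12,12],[13,0],[18,14],[19,19],[25,17],[33,16],[38,17],[44,0]]
[[8,16],[13,0],[18,14],[19,19],[25,17],[33,16],[38,17],[44,0]]
[[0,2],[5,0],[8,16],[13,0],[18,14],[19,19],[25,17],[33,16],[38,17],[44,0]]
[[0,2],[5,0],[8,16],[13,0],[18,14],[19,19],[25,17],[33,16],[38,17],[44,0],[45,16],[50,0]]
[[0,2],[5,0],[6,6],[8,16],[13,6],[18,14],[19,19],[25,17],[33,16],[38,17],[44,0],[45,16],[50,0]]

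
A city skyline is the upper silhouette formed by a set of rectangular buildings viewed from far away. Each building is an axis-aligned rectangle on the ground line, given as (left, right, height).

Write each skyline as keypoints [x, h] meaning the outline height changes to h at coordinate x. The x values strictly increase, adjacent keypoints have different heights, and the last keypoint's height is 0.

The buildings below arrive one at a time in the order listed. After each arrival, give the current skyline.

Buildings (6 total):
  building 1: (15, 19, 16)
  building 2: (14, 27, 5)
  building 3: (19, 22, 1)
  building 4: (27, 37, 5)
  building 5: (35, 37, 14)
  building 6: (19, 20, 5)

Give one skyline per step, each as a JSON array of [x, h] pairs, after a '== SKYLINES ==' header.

== SKYLINES ==
[[15,16],[19,0]]
[[14,5],[15,16],[19,5],[27,0]]
[[14,5],[15,16],[19,5],[27,0]]
[[14,5],[15,16],[19,5],[37,0]]
[[14,5],[15,16],[19,5],[35,14],[37,0]]
[[14,5],[15,16],[19,5],[35,14],[37,0]]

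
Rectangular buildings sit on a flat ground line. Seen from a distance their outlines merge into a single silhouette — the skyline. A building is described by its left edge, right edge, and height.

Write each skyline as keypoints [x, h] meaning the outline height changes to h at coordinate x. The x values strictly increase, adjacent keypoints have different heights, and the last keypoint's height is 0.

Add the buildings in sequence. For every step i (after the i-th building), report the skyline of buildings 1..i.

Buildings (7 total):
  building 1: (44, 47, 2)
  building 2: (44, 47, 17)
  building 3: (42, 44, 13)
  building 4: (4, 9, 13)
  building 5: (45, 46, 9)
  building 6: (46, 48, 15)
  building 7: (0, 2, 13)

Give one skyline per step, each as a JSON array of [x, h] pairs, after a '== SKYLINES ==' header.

== SKYLINES ==
[[44,2],[47,0]]
[[44,17],[47,0]]
[[42,13],[44,17],[47,0]]
[[4,13],[9,0],[42,13],[44,17],[47,0]]
[[4,13],[9,0],[42,13],[44,17],[47,0]]
[[4,13],[9,0],[42,13],[44,17],[47,15],[48,0]]
[[0,13],[2,0],[4,13],[9,0],[42,13],[44,17],[47,15],[48,0]]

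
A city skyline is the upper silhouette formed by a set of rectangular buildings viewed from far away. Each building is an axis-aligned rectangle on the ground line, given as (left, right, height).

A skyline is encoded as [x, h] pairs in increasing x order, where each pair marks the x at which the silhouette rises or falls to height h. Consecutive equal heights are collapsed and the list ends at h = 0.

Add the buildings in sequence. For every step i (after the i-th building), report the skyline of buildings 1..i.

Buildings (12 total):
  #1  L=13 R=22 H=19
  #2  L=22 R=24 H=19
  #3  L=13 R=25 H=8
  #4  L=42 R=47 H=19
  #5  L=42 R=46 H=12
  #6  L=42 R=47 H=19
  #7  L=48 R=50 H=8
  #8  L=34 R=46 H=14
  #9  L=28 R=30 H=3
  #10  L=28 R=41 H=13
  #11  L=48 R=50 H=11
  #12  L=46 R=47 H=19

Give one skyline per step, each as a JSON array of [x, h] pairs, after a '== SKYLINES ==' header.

== SKYLINES ==
[[13,19],[22,0]]
[[13,19],[24,0]]
[[13,19],[24,8],[25,0]]
[[13,19],[24,8],[25,0],[42,19],[47,0]]
[[13,19],[24,8],[25,0],[42,19],[47,0]]
[[13,19],[24,8],[25,0],[42,19],[47,0]]
[[13,19],[24,8],[25,0],[42,19],[47,0],[48,8],[50,0]]
[[13,19],[24,8],[25,0],[34,14],[42,19],[47,0],[48,8],[50,0]]
[[13,19],[24,8],[25,0],[28,3],[30,0],[34,14],[42,19],[47,0],[48,8],[50,0]]
[[13,19],[24,8],[25,0],[28,13],[34,14],[42,19],[47,0],[48,8],[50,0]]
[[13,19],[24,8],[25,0],[28,13],[34,14],[42,19],[47,0],[48,11],[50,0]]
[[13,19],[24,8],[25,0],[28,13],[34,14],[42,19],[47,0],[48,11],[50,0]]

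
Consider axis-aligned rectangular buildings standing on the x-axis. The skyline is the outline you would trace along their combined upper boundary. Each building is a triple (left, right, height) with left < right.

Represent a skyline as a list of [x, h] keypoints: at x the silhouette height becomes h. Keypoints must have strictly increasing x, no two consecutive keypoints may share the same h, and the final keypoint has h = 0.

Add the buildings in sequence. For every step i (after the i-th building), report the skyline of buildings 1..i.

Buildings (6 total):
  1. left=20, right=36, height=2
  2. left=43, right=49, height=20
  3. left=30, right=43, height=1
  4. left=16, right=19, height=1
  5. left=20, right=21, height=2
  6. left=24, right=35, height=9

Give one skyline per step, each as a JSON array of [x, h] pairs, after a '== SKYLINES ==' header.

== SKYLINES ==
[[20,2],[36,0]]
[[20,2],[36,0],[43,20],[49,0]]
[[20,2],[36,1],[43,20],[49,0]]
[[16,1],[19,0],[20,2],[36,1],[43,20],[49,0]]
[[16,1],[19,0],[20,2],[36,1],[43,20],[49,0]]
[[16,1],[19,0],[20,2],[24,9],[35,2],[36,1],[43,20],[49,0]]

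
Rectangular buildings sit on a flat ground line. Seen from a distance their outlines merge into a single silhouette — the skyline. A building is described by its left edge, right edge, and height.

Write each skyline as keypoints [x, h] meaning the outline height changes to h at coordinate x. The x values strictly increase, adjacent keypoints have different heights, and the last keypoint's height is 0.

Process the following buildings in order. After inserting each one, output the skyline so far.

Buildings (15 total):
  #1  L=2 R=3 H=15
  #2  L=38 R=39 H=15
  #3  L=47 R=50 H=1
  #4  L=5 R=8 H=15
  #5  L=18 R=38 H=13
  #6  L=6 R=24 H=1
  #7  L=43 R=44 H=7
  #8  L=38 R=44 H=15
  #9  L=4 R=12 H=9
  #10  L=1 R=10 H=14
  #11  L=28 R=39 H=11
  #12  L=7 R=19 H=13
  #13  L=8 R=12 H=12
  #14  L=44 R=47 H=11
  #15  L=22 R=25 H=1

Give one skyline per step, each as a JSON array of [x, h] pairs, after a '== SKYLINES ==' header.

== SKYLINES ==
[[2,15],[3,0]]
[[2,15],[3,0],[38,15],[39,0]]
[[2,15],[3,0],[38,15],[39,0],[47,1],[50,0]]
[[2,15],[3,0],[5,15],[8,0],[38,15],[39,0],[47,1],[50,0]]
[[2,15],[3,0],[5,15],[8,0],[18,13],[38,15],[39,0],[47,1],[50,0]]
[[2,15],[3,0],[5,15],[8,1],[18,13],[38,15],[39,0],[47,1],[50,0]]
[[2,15],[3,0],[5,15],[8,1],[18,13],[38,15],[39,0],[43,7],[44,0],[47,1],[50,0]]
[[2,15],[3,0],[5,15],[8,1],[18,13],[38,15],[44,0],[47,1],[50,0]]
[[2,15],[3,0],[4,9],[5,15],[8,9],[12,1],[18,13],[38,15],[44,0],[47,1],[50,0]]
[[1,14],[2,15],[3,14],[5,15],[8,14],[10,9],[12,1],[18,13],[38,15],[44,0],[47,1],[50,0]]
[[1,14],[2,15],[3,14],[5,15],[8,14],[10,9],[12,1],[18,13],[38,15],[44,0],[47,1],[50,0]]
[[1,14],[2,15],[3,14],[5,15],[8,14],[10,13],[38,15],[44,0],[47,1],[50,0]]
[[1,14],[2,15],[3,14],[5,15],[8,14],[10,13],[38,15],[44,0],[47,1],[50,0]]
[[1,14],[2,15],[3,14],[5,15],[8,14],[10,13],[38,15],[44,11],[47,1],[50,0]]
[[1,14],[2,15],[3,14],[5,15],[8,14],[10,13],[38,15],[44,11],[47,1],[50,0]]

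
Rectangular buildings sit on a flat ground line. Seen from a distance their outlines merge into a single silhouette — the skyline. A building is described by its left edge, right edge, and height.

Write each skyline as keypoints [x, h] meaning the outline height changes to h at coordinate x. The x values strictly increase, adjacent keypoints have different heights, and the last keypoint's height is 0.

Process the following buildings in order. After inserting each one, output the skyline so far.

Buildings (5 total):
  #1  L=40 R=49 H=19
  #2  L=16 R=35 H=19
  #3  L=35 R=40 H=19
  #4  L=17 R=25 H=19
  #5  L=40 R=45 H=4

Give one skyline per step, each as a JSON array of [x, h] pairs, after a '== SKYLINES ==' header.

== SKYLINES ==
[[40,19],[49,0]]
[[16,19],[35,0],[40,19],[49,0]]
[[16,19],[49,0]]
[[16,19],[49,0]]
[[16,19],[49,0]]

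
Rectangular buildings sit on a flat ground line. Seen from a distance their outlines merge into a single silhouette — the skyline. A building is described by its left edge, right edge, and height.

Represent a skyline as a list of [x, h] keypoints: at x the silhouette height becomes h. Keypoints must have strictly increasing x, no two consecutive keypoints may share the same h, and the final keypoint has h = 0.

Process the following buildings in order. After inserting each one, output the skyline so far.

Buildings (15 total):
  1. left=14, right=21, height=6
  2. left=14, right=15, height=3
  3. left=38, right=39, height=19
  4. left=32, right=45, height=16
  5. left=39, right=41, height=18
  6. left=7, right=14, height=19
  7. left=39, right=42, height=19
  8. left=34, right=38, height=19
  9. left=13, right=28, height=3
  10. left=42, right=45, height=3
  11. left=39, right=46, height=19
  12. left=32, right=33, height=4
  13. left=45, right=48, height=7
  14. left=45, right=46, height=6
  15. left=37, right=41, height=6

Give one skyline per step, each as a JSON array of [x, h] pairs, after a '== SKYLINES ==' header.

== SKYLINES ==
[[14,6],[21,0]]
[[14,6],[21,0]]
[[14,6],[21,0],[38,19],[39,0]]
[[14,6],[21,0],[32,16],[38,19],[39,16],[45,0]]
[[14,6],[21,0],[32,16],[38,19],[39,18],[41,16],[45,0]]
[[7,19],[14,6],[21,0],[32,16],[38,19],[39,18],[41,16],[45,0]]
[[7,19],[14,6],[21,0],[32,16],[38,19],[42,16],[45,0]]
[[7,19],[14,6],[21,0],[32,16],[34,19],[42,16],[45,0]]
[[7,19],[14,6],[21,3],[28,0],[32,16],[34,19],[42,16],[45,0]]
[[7,19],[14,6],[21,3],[28,0],[32,16],[34,19],[42,16],[45,0]]
[[7,19],[14,6],[21,3],[28,0],[32,16],[34,19],[46,0]]
[[7,19],[14,6],[21,3],[28,0],[32,16],[34,19],[46,0]]
[[7,19],[14,6],[21,3],[28,0],[32,16],[34,19],[46,7],[48,0]]
[[7,19],[14,6],[21,3],[28,0],[32,16],[34,19],[46,7],[48,0]]
[[7,19],[14,6],[21,3],[28,0],[32,16],[34,19],[46,7],[48,0]]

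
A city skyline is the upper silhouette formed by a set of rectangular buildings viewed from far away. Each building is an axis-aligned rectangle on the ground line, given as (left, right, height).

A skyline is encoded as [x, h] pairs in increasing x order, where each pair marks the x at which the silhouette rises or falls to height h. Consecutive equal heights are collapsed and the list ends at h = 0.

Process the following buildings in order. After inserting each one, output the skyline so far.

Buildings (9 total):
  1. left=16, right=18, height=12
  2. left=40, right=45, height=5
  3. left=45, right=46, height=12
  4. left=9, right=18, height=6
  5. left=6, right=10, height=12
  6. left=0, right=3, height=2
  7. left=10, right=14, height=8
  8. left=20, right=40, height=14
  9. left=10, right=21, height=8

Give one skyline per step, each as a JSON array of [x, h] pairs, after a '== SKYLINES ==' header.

== SKYLINES ==
[[16,12],[18,0]]
[[16,12],[18,0],[40,5],[45,0]]
[[16,12],[18,0],[40,5],[45,12],[46,0]]
[[9,6],[16,12],[18,0],[40,5],[45,12],[46,0]]
[[6,12],[10,6],[16,12],[18,0],[40,5],[45,12],[46,0]]
[[0,2],[3,0],[6,12],[10,6],[16,12],[18,0],[40,5],[45,12],[46,0]]
[[0,2],[3,0],[6,12],[10,8],[14,6],[16,12],[18,0],[40,5],[45,12],[46,0]]
[[0,2],[3,0],[6,12],[10,8],[14,6],[16,12],[18,0],[20,14],[40,5],[45,12],[46,0]]
[[0,2],[3,0],[6,12],[10,8],[16,12],[18,8],[20,14],[40,5],[45,12],[46,0]]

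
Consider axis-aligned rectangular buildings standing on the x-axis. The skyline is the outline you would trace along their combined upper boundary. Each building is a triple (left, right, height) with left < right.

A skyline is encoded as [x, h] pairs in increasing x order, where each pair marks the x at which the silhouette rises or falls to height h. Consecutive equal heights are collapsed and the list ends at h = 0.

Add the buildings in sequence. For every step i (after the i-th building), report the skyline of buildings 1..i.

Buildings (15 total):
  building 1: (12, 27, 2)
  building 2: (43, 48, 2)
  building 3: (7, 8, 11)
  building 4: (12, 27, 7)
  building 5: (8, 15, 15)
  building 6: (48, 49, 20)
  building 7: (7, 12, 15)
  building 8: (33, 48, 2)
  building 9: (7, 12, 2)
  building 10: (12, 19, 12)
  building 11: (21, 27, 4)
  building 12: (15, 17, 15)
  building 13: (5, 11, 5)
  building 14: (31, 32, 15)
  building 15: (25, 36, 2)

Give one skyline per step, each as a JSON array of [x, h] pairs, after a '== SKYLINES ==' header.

== SKYLINES ==
[[12,2],[27,0]]
[[12,2],[27,0],[43,2],[48,0]]
[[7,11],[8,0],[12,2],[27,0],[43,2],[48,0]]
[[7,11],[8,0],[12,7],[27,0],[43,2],[48,0]]
[[7,11],[8,15],[15,7],[27,0],[43,2],[48,0]]
[[7,11],[8,15],[15,7],[27,0],[43,2],[48,20],[49,0]]
[[7,15],[15,7],[27,0],[43,2],[48,20],[49,0]]
[[7,15],[15,7],[27,0],[33,2],[48,20],[49,0]]
[[7,15],[15,7],[27,0],[33,2],[48,20],[49,0]]
[[7,15],[15,12],[19,7],[27,0],[33,2],[48,20],[49,0]]
[[7,15],[15,12],[19,7],[27,0],[33,2],[48,20],[49,0]]
[[7,15],[17,12],[19,7],[27,0],[33,2],[48,20],[49,0]]
[[5,5],[7,15],[17,12],[19,7],[27,0],[33,2],[48,20],[49,0]]
[[5,5],[7,15],[17,12],[19,7],[27,0],[31,15],[32,0],[33,2],[48,20],[49,0]]
[[5,5],[7,15],[17,12],[19,7],[27,2],[31,15],[32,2],[48,20],[49,0]]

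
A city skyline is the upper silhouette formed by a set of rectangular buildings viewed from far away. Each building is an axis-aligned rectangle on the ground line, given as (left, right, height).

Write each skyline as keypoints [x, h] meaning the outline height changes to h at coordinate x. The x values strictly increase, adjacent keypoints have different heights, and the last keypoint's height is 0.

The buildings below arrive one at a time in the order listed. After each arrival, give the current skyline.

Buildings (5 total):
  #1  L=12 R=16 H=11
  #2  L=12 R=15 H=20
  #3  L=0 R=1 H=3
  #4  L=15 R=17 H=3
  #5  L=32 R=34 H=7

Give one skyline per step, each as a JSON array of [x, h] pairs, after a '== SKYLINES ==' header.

== SKYLINES ==
[[12,11],[16,0]]
[[12,20],[15,11],[16,0]]
[[0,3],[1,0],[12,20],[15,11],[16,0]]
[[0,3],[1,0],[12,20],[15,11],[16,3],[17,0]]
[[0,3],[1,0],[12,20],[15,11],[16,3],[17,0],[32,7],[34,0]]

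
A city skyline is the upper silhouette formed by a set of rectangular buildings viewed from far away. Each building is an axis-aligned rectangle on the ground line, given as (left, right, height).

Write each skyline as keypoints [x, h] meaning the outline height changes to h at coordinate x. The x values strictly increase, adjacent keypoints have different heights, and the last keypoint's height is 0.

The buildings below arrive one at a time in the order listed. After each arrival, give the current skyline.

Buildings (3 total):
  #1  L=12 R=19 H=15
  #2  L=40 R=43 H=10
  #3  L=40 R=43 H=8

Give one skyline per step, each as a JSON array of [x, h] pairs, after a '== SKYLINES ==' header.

== SKYLINES ==
[[12,15],[19,0]]
[[12,15],[19,0],[40,10],[43,0]]
[[12,15],[19,0],[40,10],[43,0]]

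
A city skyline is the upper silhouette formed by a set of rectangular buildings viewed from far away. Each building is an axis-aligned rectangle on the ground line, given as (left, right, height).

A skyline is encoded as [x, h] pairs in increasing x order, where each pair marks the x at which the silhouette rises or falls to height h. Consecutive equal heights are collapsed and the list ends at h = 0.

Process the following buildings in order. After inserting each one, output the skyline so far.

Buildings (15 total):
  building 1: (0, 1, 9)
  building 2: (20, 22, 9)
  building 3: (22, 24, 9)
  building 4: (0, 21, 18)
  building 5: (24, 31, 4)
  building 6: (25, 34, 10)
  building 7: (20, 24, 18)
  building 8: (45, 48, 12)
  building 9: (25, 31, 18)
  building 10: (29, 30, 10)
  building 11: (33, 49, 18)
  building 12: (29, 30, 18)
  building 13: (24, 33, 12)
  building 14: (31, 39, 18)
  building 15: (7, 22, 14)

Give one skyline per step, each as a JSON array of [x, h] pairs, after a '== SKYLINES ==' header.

== SKYLINES ==
[[0,9],[1,0]]
[[0,9],[1,0],[20,9],[22,0]]
[[0,9],[1,0],[20,9],[24,0]]
[[0,18],[21,9],[24,0]]
[[0,18],[21,9],[24,4],[31,0]]
[[0,18],[21,9],[24,4],[25,10],[34,0]]
[[0,18],[24,4],[25,10],[34,0]]
[[0,18],[24,4],[25,10],[34,0],[45,12],[48,0]]
[[0,18],[24,4],[25,18],[31,10],[34,0],[45,12],[48,0]]
[[0,18],[24,4],[25,18],[31,10],[34,0],[45,12],[48,0]]
[[0,18],[24,4],[25,18],[31,10],[33,18],[49,0]]
[[0,18],[24,4],[25,18],[31,10],[33,18],[49,0]]
[[0,18],[24,12],[25,18],[31,12],[33,18],[49,0]]
[[0,18],[24,12],[25,18],[49,0]]
[[0,18],[24,12],[25,18],[49,0]]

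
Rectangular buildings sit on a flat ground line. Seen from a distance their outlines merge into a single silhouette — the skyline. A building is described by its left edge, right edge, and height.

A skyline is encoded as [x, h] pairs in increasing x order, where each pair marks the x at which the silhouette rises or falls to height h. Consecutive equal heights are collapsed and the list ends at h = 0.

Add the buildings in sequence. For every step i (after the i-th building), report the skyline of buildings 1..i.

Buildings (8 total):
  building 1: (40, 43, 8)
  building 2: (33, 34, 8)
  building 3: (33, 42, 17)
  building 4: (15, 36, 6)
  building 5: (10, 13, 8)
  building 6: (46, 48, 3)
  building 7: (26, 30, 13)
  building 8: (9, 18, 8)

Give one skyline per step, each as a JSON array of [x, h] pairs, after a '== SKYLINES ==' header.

== SKYLINES ==
[[40,8],[43,0]]
[[33,8],[34,0],[40,8],[43,0]]
[[33,17],[42,8],[43,0]]
[[15,6],[33,17],[42,8],[43,0]]
[[10,8],[13,0],[15,6],[33,17],[42,8],[43,0]]
[[10,8],[13,0],[15,6],[33,17],[42,8],[43,0],[46,3],[48,0]]
[[10,8],[13,0],[15,6],[26,13],[30,6],[33,17],[42,8],[43,0],[46,3],[48,0]]
[[9,8],[18,6],[26,13],[30,6],[33,17],[42,8],[43,0],[46,3],[48,0]]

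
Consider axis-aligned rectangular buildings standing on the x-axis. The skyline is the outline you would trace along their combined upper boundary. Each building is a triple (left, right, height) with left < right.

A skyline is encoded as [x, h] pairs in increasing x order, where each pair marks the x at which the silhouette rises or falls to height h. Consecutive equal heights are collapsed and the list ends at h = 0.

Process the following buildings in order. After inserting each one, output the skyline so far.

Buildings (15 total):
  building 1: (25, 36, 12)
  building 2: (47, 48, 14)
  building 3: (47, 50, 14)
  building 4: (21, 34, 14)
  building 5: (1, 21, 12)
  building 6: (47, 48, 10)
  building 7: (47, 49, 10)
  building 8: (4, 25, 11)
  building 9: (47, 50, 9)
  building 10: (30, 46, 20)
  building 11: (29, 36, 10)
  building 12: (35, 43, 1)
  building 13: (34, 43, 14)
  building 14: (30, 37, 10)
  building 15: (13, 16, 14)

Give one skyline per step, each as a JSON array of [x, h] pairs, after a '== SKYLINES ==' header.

== SKYLINES ==
[[25,12],[36,0]]
[[25,12],[36,0],[47,14],[48,0]]
[[25,12],[36,0],[47,14],[50,0]]
[[21,14],[34,12],[36,0],[47,14],[50,0]]
[[1,12],[21,14],[34,12],[36,0],[47,14],[50,0]]
[[1,12],[21,14],[34,12],[36,0],[47,14],[50,0]]
[[1,12],[21,14],[34,12],[36,0],[47,14],[50,0]]
[[1,12],[21,14],[34,12],[36,0],[47,14],[50,0]]
[[1,12],[21,14],[34,12],[36,0],[47,14],[50,0]]
[[1,12],[21,14],[30,20],[46,0],[47,14],[50,0]]
[[1,12],[21,14],[30,20],[46,0],[47,14],[50,0]]
[[1,12],[21,14],[30,20],[46,0],[47,14],[50,0]]
[[1,12],[21,14],[30,20],[46,0],[47,14],[50,0]]
[[1,12],[21,14],[30,20],[46,0],[47,14],[50,0]]
[[1,12],[13,14],[16,12],[21,14],[30,20],[46,0],[47,14],[50,0]]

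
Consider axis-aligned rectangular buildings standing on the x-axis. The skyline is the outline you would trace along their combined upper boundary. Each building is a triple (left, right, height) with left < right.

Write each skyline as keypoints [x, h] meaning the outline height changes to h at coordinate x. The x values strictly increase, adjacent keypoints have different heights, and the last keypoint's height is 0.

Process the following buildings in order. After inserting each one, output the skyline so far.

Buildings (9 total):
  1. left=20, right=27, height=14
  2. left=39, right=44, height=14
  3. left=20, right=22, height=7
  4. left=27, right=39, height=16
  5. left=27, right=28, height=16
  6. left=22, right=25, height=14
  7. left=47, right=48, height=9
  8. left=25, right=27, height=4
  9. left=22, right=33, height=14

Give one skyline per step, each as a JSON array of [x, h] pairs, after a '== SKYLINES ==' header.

== SKYLINES ==
[[20,14],[27,0]]
[[20,14],[27,0],[39,14],[44,0]]
[[20,14],[27,0],[39,14],[44,0]]
[[20,14],[27,16],[39,14],[44,0]]
[[20,14],[27,16],[39,14],[44,0]]
[[20,14],[27,16],[39,14],[44,0]]
[[20,14],[27,16],[39,14],[44,0],[47,9],[48,0]]
[[20,14],[27,16],[39,14],[44,0],[47,9],[48,0]]
[[20,14],[27,16],[39,14],[44,0],[47,9],[48,0]]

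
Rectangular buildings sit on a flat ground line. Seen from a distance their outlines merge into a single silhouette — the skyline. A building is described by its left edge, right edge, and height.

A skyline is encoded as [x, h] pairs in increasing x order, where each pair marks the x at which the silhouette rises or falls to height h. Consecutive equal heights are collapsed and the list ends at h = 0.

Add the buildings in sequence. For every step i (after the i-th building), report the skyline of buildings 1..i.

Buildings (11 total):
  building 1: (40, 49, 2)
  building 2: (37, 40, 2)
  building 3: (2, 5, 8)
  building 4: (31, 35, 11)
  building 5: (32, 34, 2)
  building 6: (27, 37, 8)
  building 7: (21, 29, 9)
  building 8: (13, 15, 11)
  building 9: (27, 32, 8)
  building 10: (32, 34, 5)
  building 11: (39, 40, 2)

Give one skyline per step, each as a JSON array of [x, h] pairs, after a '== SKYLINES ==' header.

== SKYLINES ==
[[40,2],[49,0]]
[[37,2],[49,0]]
[[2,8],[5,0],[37,2],[49,0]]
[[2,8],[5,0],[31,11],[35,0],[37,2],[49,0]]
[[2,8],[5,0],[31,11],[35,0],[37,2],[49,0]]
[[2,8],[5,0],[27,8],[31,11],[35,8],[37,2],[49,0]]
[[2,8],[5,0],[21,9],[29,8],[31,11],[35,8],[37,2],[49,0]]
[[2,8],[5,0],[13,11],[15,0],[21,9],[29,8],[31,11],[35,8],[37,2],[49,0]]
[[2,8],[5,0],[13,11],[15,0],[21,9],[29,8],[31,11],[35,8],[37,2],[49,0]]
[[2,8],[5,0],[13,11],[15,0],[21,9],[29,8],[31,11],[35,8],[37,2],[49,0]]
[[2,8],[5,0],[13,11],[15,0],[21,9],[29,8],[31,11],[35,8],[37,2],[49,0]]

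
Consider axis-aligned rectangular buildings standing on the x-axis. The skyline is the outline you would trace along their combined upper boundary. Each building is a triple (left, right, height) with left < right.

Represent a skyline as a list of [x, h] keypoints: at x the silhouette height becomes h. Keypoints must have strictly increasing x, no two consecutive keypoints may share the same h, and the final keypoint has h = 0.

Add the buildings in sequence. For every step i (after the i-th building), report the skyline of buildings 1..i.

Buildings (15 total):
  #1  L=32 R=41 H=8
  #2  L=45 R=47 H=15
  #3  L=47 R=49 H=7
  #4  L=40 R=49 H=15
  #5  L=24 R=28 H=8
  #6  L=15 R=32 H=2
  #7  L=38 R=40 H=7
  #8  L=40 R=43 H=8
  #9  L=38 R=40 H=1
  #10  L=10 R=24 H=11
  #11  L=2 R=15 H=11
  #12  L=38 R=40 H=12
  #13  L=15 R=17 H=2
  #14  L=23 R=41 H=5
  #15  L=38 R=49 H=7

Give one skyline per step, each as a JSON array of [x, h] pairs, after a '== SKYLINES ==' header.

== SKYLINES ==
[[32,8],[41,0]]
[[32,8],[41,0],[45,15],[47,0]]
[[32,8],[41,0],[45,15],[47,7],[49,0]]
[[32,8],[40,15],[49,0]]
[[24,8],[28,0],[32,8],[40,15],[49,0]]
[[15,2],[24,8],[28,2],[32,8],[40,15],[49,0]]
[[15,2],[24,8],[28,2],[32,8],[40,15],[49,0]]
[[15,2],[24,8],[28,2],[32,8],[40,15],[49,0]]
[[15,2],[24,8],[28,2],[32,8],[40,15],[49,0]]
[[10,11],[24,8],[28,2],[32,8],[40,15],[49,0]]
[[2,11],[24,8],[28,2],[32,8],[40,15],[49,0]]
[[2,11],[24,8],[28,2],[32,8],[38,12],[40,15],[49,0]]
[[2,11],[24,8],[28,2],[32,8],[38,12],[40,15],[49,0]]
[[2,11],[24,8],[28,5],[32,8],[38,12],[40,15],[49,0]]
[[2,11],[24,8],[28,5],[32,8],[38,12],[40,15],[49,0]]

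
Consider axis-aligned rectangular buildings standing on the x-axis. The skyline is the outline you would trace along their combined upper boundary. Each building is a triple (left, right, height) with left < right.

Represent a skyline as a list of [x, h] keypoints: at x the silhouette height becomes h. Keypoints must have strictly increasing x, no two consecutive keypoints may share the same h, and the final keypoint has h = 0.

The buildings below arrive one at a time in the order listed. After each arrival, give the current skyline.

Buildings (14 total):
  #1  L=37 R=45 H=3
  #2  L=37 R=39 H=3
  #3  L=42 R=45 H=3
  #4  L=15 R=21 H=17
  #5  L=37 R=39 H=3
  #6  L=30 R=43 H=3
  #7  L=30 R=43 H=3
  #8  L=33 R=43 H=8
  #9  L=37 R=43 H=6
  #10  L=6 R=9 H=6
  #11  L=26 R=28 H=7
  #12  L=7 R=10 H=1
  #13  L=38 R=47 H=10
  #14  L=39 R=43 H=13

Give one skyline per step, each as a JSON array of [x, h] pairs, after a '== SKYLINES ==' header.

== SKYLINES ==
[[37,3],[45,0]]
[[37,3],[45,0]]
[[37,3],[45,0]]
[[15,17],[21,0],[37,3],[45,0]]
[[15,17],[21,0],[37,3],[45,0]]
[[15,17],[21,0],[30,3],[45,0]]
[[15,17],[21,0],[30,3],[45,0]]
[[15,17],[21,0],[30,3],[33,8],[43,3],[45,0]]
[[15,17],[21,0],[30,3],[33,8],[43,3],[45,0]]
[[6,6],[9,0],[15,17],[21,0],[30,3],[33,8],[43,3],[45,0]]
[[6,6],[9,0],[15,17],[21,0],[26,7],[28,0],[30,3],[33,8],[43,3],[45,0]]
[[6,6],[9,1],[10,0],[15,17],[21,0],[26,7],[28,0],[30,3],[33,8],[43,3],[45,0]]
[[6,6],[9,1],[10,0],[15,17],[21,0],[26,7],[28,0],[30,3],[33,8],[38,10],[47,0]]
[[6,6],[9,1],[10,0],[15,17],[21,0],[26,7],[28,0],[30,3],[33,8],[38,10],[39,13],[43,10],[47,0]]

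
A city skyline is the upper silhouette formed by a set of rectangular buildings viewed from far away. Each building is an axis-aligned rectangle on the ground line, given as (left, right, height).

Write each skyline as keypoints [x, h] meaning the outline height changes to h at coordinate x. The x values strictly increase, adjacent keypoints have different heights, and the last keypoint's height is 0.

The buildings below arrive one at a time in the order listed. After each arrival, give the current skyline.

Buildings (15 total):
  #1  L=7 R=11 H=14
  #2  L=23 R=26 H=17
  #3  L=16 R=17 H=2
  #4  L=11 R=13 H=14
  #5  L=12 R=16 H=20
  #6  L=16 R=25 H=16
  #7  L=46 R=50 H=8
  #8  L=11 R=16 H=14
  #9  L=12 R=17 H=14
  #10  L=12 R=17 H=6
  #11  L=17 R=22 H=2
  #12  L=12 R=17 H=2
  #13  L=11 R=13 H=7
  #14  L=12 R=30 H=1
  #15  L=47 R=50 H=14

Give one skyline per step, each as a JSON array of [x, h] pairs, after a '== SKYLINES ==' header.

== SKYLINES ==
[[7,14],[11,0]]
[[7,14],[11,0],[23,17],[26,0]]
[[7,14],[11,0],[16,2],[17,0],[23,17],[26,0]]
[[7,14],[13,0],[16,2],[17,0],[23,17],[26,0]]
[[7,14],[12,20],[16,2],[17,0],[23,17],[26,0]]
[[7,14],[12,20],[16,16],[23,17],[26,0]]
[[7,14],[12,20],[16,16],[23,17],[26,0],[46,8],[50,0]]
[[7,14],[12,20],[16,16],[23,17],[26,0],[46,8],[50,0]]
[[7,14],[12,20],[16,16],[23,17],[26,0],[46,8],[50,0]]
[[7,14],[12,20],[16,16],[23,17],[26,0],[46,8],[50,0]]
[[7,14],[12,20],[16,16],[23,17],[26,0],[46,8],[50,0]]
[[7,14],[12,20],[16,16],[23,17],[26,0],[46,8],[50,0]]
[[7,14],[12,20],[16,16],[23,17],[26,0],[46,8],[50,0]]
[[7,14],[12,20],[16,16],[23,17],[26,1],[30,0],[46,8],[50,0]]
[[7,14],[12,20],[16,16],[23,17],[26,1],[30,0],[46,8],[47,14],[50,0]]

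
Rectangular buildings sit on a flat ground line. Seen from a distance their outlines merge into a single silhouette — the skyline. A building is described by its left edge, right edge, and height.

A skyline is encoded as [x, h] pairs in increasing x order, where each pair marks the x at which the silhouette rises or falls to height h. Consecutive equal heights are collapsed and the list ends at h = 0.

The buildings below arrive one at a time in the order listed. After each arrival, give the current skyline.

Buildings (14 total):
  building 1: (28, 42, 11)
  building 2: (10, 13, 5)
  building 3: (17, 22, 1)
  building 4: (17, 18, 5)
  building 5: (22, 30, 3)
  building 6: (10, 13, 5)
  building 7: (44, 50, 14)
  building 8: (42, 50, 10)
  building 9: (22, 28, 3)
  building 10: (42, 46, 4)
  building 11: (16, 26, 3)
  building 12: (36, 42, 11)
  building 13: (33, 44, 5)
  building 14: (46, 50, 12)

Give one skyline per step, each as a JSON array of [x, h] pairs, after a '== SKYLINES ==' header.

== SKYLINES ==
[[28,11],[42,0]]
[[10,5],[13,0],[28,11],[42,0]]
[[10,5],[13,0],[17,1],[22,0],[28,11],[42,0]]
[[10,5],[13,0],[17,5],[18,1],[22,0],[28,11],[42,0]]
[[10,5],[13,0],[17,5],[18,1],[22,3],[28,11],[42,0]]
[[10,5],[13,0],[17,5],[18,1],[22,3],[28,11],[42,0]]
[[10,5],[13,0],[17,5],[18,1],[22,3],[28,11],[42,0],[44,14],[50,0]]
[[10,5],[13,0],[17,5],[18,1],[22,3],[28,11],[42,10],[44,14],[50,0]]
[[10,5],[13,0],[17,5],[18,1],[22,3],[28,11],[42,10],[44,14],[50,0]]
[[10,5],[13,0],[17,5],[18,1],[22,3],[28,11],[42,10],[44,14],[50,0]]
[[10,5],[13,0],[16,3],[17,5],[18,3],[28,11],[42,10],[44,14],[50,0]]
[[10,5],[13,0],[16,3],[17,5],[18,3],[28,11],[42,10],[44,14],[50,0]]
[[10,5],[13,0],[16,3],[17,5],[18,3],[28,11],[42,10],[44,14],[50,0]]
[[10,5],[13,0],[16,3],[17,5],[18,3],[28,11],[42,10],[44,14],[50,0]]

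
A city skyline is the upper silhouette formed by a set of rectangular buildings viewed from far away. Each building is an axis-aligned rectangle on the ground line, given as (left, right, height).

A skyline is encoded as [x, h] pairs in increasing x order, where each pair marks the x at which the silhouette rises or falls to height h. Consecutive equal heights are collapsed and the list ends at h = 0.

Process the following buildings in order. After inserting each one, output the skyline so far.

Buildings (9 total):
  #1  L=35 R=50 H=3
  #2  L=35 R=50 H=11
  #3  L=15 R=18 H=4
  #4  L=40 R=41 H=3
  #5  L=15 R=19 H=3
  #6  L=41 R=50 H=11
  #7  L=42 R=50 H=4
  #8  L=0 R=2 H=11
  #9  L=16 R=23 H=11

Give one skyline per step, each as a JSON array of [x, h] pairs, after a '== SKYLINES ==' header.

== SKYLINES ==
[[35,3],[50,0]]
[[35,11],[50,0]]
[[15,4],[18,0],[35,11],[50,0]]
[[15,4],[18,0],[35,11],[50,0]]
[[15,4],[18,3],[19,0],[35,11],[50,0]]
[[15,4],[18,3],[19,0],[35,11],[50,0]]
[[15,4],[18,3],[19,0],[35,11],[50,0]]
[[0,11],[2,0],[15,4],[18,3],[19,0],[35,11],[50,0]]
[[0,11],[2,0],[15,4],[16,11],[23,0],[35,11],[50,0]]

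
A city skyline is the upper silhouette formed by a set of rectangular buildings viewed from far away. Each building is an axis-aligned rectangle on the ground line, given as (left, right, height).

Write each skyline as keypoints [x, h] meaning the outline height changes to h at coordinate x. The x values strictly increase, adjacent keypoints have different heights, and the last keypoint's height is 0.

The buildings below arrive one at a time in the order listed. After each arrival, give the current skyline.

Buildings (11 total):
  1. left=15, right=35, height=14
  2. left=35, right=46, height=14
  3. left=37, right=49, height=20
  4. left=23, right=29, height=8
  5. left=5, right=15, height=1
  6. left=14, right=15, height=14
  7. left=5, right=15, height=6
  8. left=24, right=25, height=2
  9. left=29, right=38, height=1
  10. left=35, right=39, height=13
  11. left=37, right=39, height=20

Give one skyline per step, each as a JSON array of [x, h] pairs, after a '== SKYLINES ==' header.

== SKYLINES ==
[[15,14],[35,0]]
[[15,14],[46,0]]
[[15,14],[37,20],[49,0]]
[[15,14],[37,20],[49,0]]
[[5,1],[15,14],[37,20],[49,0]]
[[5,1],[14,14],[37,20],[49,0]]
[[5,6],[14,14],[37,20],[49,0]]
[[5,6],[14,14],[37,20],[49,0]]
[[5,6],[14,14],[37,20],[49,0]]
[[5,6],[14,14],[37,20],[49,0]]
[[5,6],[14,14],[37,20],[49,0]]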